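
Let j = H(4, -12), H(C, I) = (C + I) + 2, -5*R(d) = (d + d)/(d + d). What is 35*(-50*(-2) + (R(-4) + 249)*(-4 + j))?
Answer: -83580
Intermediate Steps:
R(d) = -⅕ (R(d) = -(d + d)/(5*(d + d)) = -2*d/(5*(2*d)) = -2*d*1/(2*d)/5 = -⅕*1 = -⅕)
H(C, I) = 2 + C + I
j = -6 (j = 2 + 4 - 12 = -6)
35*(-50*(-2) + (R(-4) + 249)*(-4 + j)) = 35*(-50*(-2) + (-⅕ + 249)*(-4 - 6)) = 35*(100 + (1244/5)*(-10)) = 35*(100 - 2488) = 35*(-2388) = -83580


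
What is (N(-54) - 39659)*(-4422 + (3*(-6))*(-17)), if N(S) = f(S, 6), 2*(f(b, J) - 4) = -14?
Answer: 163248792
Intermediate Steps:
f(b, J) = -3 (f(b, J) = 4 + (1/2)*(-14) = 4 - 7 = -3)
N(S) = -3
(N(-54) - 39659)*(-4422 + (3*(-6))*(-17)) = (-3 - 39659)*(-4422 + (3*(-6))*(-17)) = -39662*(-4422 - 18*(-17)) = -39662*(-4422 + 306) = -39662*(-4116) = 163248792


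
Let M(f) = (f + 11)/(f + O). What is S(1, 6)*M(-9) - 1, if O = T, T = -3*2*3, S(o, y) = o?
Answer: -29/27 ≈ -1.0741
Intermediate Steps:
T = -18 (T = -6*3 = -18)
O = -18
M(f) = (11 + f)/(-18 + f) (M(f) = (f + 11)/(f - 18) = (11 + f)/(-18 + f))
S(1, 6)*M(-9) - 1 = 1*((11 - 9)/(-18 - 9)) - 1 = 1*(2/(-27)) - 1 = 1*(-1/27*2) - 1 = 1*(-2/27) - 1 = -2/27 - 1 = -29/27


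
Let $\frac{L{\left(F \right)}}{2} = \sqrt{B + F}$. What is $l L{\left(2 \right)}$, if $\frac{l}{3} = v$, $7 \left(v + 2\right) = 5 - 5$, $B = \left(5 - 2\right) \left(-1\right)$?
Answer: $- 12 i \approx - 12.0 i$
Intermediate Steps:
$B = -3$ ($B = 3 \left(-1\right) = -3$)
$v = -2$ ($v = -2 + \frac{5 - 5}{7} = -2 + \frac{1}{7} \cdot 0 = -2 + 0 = -2$)
$l = -6$ ($l = 3 \left(-2\right) = -6$)
$L{\left(F \right)} = 2 \sqrt{-3 + F}$
$l L{\left(2 \right)} = - 6 \cdot 2 \sqrt{-3 + 2} = - 6 \cdot 2 \sqrt{-1} = - 6 \cdot 2 i = - 12 i$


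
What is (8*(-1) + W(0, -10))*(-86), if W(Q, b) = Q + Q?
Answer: 688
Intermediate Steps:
W(Q, b) = 2*Q
(8*(-1) + W(0, -10))*(-86) = (8*(-1) + 2*0)*(-86) = (-8 + 0)*(-86) = -8*(-86) = 688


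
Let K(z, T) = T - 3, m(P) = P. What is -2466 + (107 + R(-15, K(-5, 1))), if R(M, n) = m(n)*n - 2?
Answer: -2357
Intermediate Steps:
K(z, T) = -3 + T
R(M, n) = -2 + n² (R(M, n) = n*n - 2 = n² - 2 = -2 + n²)
-2466 + (107 + R(-15, K(-5, 1))) = -2466 + (107 + (-2 + (-3 + 1)²)) = -2466 + (107 + (-2 + (-2)²)) = -2466 + (107 + (-2 + 4)) = -2466 + (107 + 2) = -2466 + 109 = -2357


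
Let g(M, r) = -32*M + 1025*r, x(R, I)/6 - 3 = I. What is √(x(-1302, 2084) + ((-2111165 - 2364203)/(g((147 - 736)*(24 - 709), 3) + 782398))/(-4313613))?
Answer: √34256951133044482989801766950594/52304313265491 ≈ 111.90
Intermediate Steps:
x(R, I) = 18 + 6*I
√(x(-1302, 2084) + ((-2111165 - 2364203)/(g((147 - 736)*(24 - 709), 3) + 782398))/(-4313613)) = √((18 + 6*2084) + ((-2111165 - 2364203)/((-32*(147 - 736)*(24 - 709) + 1025*3) + 782398))/(-4313613)) = √((18 + 12504) - 4475368/((-(-18848)*(-685) + 3075) + 782398)*(-1/4313613)) = √(12522 - 4475368/((-32*403465 + 3075) + 782398)*(-1/4313613)) = √(12522 - 4475368/((-12910880 + 3075) + 782398)*(-1/4313613)) = √(12522 - 4475368/(-12907805 + 782398)*(-1/4313613)) = √(12522 - 4475368/(-12125407)*(-1/4313613)) = √(12522 - 4475368*(-1/12125407)*(-1/4313613)) = √(12522 + (4475368/12125407)*(-1/4313613)) = √(12522 - 4475368/52304313265491) = √(654954610706002934/52304313265491) = √34256951133044482989801766950594/52304313265491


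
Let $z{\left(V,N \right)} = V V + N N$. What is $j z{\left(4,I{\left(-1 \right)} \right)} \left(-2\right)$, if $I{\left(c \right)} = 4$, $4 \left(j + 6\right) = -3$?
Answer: $432$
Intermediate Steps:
$j = - \frac{27}{4}$ ($j = -6 + \frac{1}{4} \left(-3\right) = -6 - \frac{3}{4} = - \frac{27}{4} \approx -6.75$)
$z{\left(V,N \right)} = N^{2} + V^{2}$ ($z{\left(V,N \right)} = V^{2} + N^{2} = N^{2} + V^{2}$)
$j z{\left(4,I{\left(-1 \right)} \right)} \left(-2\right) = - \frac{27 \left(4^{2} + 4^{2}\right)}{4} \left(-2\right) = - \frac{27 \left(16 + 16\right)}{4} \left(-2\right) = \left(- \frac{27}{4}\right) 32 \left(-2\right) = \left(-216\right) \left(-2\right) = 432$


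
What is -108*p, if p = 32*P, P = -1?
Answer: 3456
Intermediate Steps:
p = -32 (p = 32*(-1) = -32)
-108*p = -108*(-32) = 3456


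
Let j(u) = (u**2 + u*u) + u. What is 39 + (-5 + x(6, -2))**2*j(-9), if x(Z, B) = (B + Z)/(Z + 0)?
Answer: 2912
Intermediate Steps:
j(u) = u + 2*u**2 (j(u) = (u**2 + u**2) + u = 2*u**2 + u = u + 2*u**2)
x(Z, B) = (B + Z)/Z
39 + (-5 + x(6, -2))**2*j(-9) = 39 + (-5 + (-2 + 6)/6)**2*(-9*(1 + 2*(-9))) = 39 + (-5 + (1/6)*4)**2*(-9*(1 - 18)) = 39 + (-5 + 2/3)**2*(-9*(-17)) = 39 + (-13/3)**2*153 = 39 + (169/9)*153 = 39 + 2873 = 2912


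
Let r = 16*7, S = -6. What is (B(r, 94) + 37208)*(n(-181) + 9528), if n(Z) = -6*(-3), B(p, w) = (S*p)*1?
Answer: 348772656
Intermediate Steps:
r = 112
B(p, w) = -6*p (B(p, w) = -6*p*1 = -6*p)
n(Z) = 18
(B(r, 94) + 37208)*(n(-181) + 9528) = (-6*112 + 37208)*(18 + 9528) = (-672 + 37208)*9546 = 36536*9546 = 348772656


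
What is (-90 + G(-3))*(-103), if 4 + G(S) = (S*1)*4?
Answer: 10918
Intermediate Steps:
G(S) = -4 + 4*S (G(S) = -4 + (S*1)*4 = -4 + S*4 = -4 + 4*S)
(-90 + G(-3))*(-103) = (-90 + (-4 + 4*(-3)))*(-103) = (-90 + (-4 - 12))*(-103) = (-90 - 16)*(-103) = -106*(-103) = 10918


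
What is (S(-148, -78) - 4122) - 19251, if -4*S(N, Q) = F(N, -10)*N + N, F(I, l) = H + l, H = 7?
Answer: -23447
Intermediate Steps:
F(I, l) = 7 + l
S(N, Q) = N/2 (S(N, Q) = -((7 - 10)*N + N)/4 = -(-3*N + N)/4 = -(-1)*N/2 = N/2)
(S(-148, -78) - 4122) - 19251 = ((1/2)*(-148) - 4122) - 19251 = (-74 - 4122) - 19251 = -4196 - 19251 = -23447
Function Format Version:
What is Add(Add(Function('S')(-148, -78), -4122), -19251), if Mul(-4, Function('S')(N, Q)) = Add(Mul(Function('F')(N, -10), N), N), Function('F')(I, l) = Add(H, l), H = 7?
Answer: -23447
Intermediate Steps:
Function('F')(I, l) = Add(7, l)
Function('S')(N, Q) = Mul(Rational(1, 2), N) (Function('S')(N, Q) = Mul(Rational(-1, 4), Add(Mul(Add(7, -10), N), N)) = Mul(Rational(-1, 4), Add(Mul(-3, N), N)) = Mul(Rational(-1, 4), Mul(-2, N)) = Mul(Rational(1, 2), N))
Add(Add(Function('S')(-148, -78), -4122), -19251) = Add(Add(Mul(Rational(1, 2), -148), -4122), -19251) = Add(Add(-74, -4122), -19251) = Add(-4196, -19251) = -23447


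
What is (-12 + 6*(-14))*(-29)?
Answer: 2784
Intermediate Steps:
(-12 + 6*(-14))*(-29) = (-12 - 84)*(-29) = -96*(-29) = 2784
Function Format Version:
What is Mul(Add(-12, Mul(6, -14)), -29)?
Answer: 2784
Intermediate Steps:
Mul(Add(-12, Mul(6, -14)), -29) = Mul(Add(-12, -84), -29) = Mul(-96, -29) = 2784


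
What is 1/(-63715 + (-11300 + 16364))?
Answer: -1/58651 ≈ -1.7050e-5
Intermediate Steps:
1/(-63715 + (-11300 + 16364)) = 1/(-63715 + 5064) = 1/(-58651) = -1/58651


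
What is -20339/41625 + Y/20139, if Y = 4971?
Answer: -67563082/279428625 ≈ -0.24179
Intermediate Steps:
-20339/41625 + Y/20139 = -20339/41625 + 4971/20139 = -20339*1/41625 + 4971*(1/20139) = -20339/41625 + 1657/6713 = -67563082/279428625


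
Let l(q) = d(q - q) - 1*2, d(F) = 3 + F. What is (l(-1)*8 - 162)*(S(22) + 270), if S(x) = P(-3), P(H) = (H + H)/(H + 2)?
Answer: -42504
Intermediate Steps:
l(q) = 1 (l(q) = (3 + (q - q)) - 1*2 = (3 + 0) - 2 = 3 - 2 = 1)
P(H) = 2*H/(2 + H) (P(H) = (2*H)/(2 + H) = 2*H/(2 + H))
S(x) = 6 (S(x) = 2*(-3)/(2 - 3) = 2*(-3)/(-1) = 2*(-3)*(-1) = 6)
(l(-1)*8 - 162)*(S(22) + 270) = (1*8 - 162)*(6 + 270) = (8 - 162)*276 = -154*276 = -42504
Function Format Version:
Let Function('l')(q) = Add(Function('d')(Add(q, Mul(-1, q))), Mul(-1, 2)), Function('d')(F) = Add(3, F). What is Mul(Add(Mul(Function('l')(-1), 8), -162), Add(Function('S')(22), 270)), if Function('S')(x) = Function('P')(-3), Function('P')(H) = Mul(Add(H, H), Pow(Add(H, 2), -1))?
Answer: -42504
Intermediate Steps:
Function('l')(q) = 1 (Function('l')(q) = Add(Add(3, Add(q, Mul(-1, q))), Mul(-1, 2)) = Add(Add(3, 0), -2) = Add(3, -2) = 1)
Function('P')(H) = Mul(2, H, Pow(Add(2, H), -1)) (Function('P')(H) = Mul(Mul(2, H), Pow(Add(2, H), -1)) = Mul(2, H, Pow(Add(2, H), -1)))
Function('S')(x) = 6 (Function('S')(x) = Mul(2, -3, Pow(Add(2, -3), -1)) = Mul(2, -3, Pow(-1, -1)) = Mul(2, -3, -1) = 6)
Mul(Add(Mul(Function('l')(-1), 8), -162), Add(Function('S')(22), 270)) = Mul(Add(Mul(1, 8), -162), Add(6, 270)) = Mul(Add(8, -162), 276) = Mul(-154, 276) = -42504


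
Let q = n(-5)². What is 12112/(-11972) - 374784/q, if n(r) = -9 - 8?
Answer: -1122603604/864977 ≈ -1297.8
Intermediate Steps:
n(r) = -17
q = 289 (q = (-17)² = 289)
12112/(-11972) - 374784/q = 12112/(-11972) - 374784/289 = 12112*(-1/11972) - 374784*1/289 = -3028/2993 - 374784/289 = -1122603604/864977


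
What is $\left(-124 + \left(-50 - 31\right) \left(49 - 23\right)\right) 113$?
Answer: $-251990$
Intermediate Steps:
$\left(-124 + \left(-50 - 31\right) \left(49 - 23\right)\right) 113 = \left(-124 - 81 \left(49 + \left(\left(2 - 5\right) - 20\right)\right)\right) 113 = \left(-124 - 81 \left(49 - 23\right)\right) 113 = \left(-124 - 2106\right) 113 = \left(-2230\right) 113 = -251990$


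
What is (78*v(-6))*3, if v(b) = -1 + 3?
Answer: 468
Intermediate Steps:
v(b) = 2
(78*v(-6))*3 = (78*2)*3 = 156*3 = 468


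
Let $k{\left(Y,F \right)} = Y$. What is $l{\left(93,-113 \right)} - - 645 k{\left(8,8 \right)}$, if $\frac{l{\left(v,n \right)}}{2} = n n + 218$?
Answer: $31134$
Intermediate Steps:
$l{\left(v,n \right)} = 436 + 2 n^{2}$ ($l{\left(v,n \right)} = 2 \left(n n + 218\right) = 2 \left(n^{2} + 218\right) = 2 \left(218 + n^{2}\right) = 436 + 2 n^{2}$)
$l{\left(93,-113 \right)} - - 645 k{\left(8,8 \right)} = \left(436 + 2 \left(-113\right)^{2}\right) - \left(-645\right) 8 = \left(436 + 2 \cdot 12769\right) - -5160 = \left(436 + 25538\right) + 5160 = 25974 + 5160 = 31134$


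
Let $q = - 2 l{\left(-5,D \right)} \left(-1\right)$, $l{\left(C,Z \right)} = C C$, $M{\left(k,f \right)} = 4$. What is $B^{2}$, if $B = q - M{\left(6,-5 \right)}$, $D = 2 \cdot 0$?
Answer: $2116$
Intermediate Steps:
$D = 0$
$l{\left(C,Z \right)} = C^{2}$
$q = 50$ ($q = - 2 \left(-5\right)^{2} \left(-1\right) = \left(-2\right) 25 \left(-1\right) = \left(-50\right) \left(-1\right) = 50$)
$B = 46$ ($B = 50 - 4 = 46$)
$B^{2} = 46^{2} = 2116$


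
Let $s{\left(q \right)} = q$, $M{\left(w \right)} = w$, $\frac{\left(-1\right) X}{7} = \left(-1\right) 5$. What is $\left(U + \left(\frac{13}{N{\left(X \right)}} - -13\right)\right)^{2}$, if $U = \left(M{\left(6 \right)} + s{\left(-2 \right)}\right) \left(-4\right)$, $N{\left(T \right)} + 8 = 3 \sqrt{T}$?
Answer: $\frac{474436}{63001} - \frac{50622 \sqrt{35}}{63001} \approx 2.777$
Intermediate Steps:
$X = 35$ ($X = - 7 \left(\left(-1\right) 5\right) = \left(-7\right) \left(-5\right) = 35$)
$N{\left(T \right)} = -8 + 3 \sqrt{T}$
$U = -16$ ($U = \left(6 - 2\right) \left(-4\right) = 4 \left(-4\right) = -16$)
$\left(U + \left(\frac{13}{N{\left(X \right)}} - -13\right)\right)^{2} = \left(-16 + \left(\frac{13}{-8 + 3 \sqrt{35}} - -13\right)\right)^{2} = \left(-16 + \left(\frac{13}{-8 + 3 \sqrt{35}} + 13\right)\right)^{2} = \left(-16 + \left(13 + \frac{13}{-8 + 3 \sqrt{35}}\right)\right)^{2} = \left(-3 + \frac{13}{-8 + 3 \sqrt{35}}\right)^{2}$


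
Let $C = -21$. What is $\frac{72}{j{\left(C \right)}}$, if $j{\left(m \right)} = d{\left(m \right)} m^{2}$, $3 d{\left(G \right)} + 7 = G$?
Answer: $- \frac{6}{343} \approx -0.017493$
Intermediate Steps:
$d{\left(G \right)} = - \frac{7}{3} + \frac{G}{3}$
$j{\left(m \right)} = m^{2} \left(- \frac{7}{3} + \frac{m}{3}\right)$ ($j{\left(m \right)} = \left(- \frac{7}{3} + \frac{m}{3}\right) m^{2} = m^{2} \left(- \frac{7}{3} + \frac{m}{3}\right)$)
$\frac{72}{j{\left(C \right)}} = \frac{72}{\frac{1}{3} \left(-21\right)^{2} \left(-7 - 21\right)} = \frac{72}{\frac{1}{3} \cdot 441 \left(-28\right)} = \frac{72}{-4116} = 72 \left(- \frac{1}{4116}\right) = - \frac{6}{343}$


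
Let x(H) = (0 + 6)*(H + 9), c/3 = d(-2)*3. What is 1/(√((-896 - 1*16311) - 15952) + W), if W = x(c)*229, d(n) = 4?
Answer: 20610/1274327353 - I*√33159/3822982059 ≈ 1.6173e-5 - 4.7632e-8*I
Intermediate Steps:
c = 36 (c = 3*(4*3) = 3*12 = 36)
x(H) = 54 + 6*H (x(H) = 6*(9 + H) = 54 + 6*H)
W = 61830 (W = (54 + 6*36)*229 = (54 + 216)*229 = 270*229 = 61830)
1/(√((-896 - 1*16311) - 15952) + W) = 1/(√((-896 - 1*16311) - 15952) + 61830) = 1/(√((-896 - 16311) - 15952) + 61830) = 1/(√(-17207 - 15952) + 61830) = 1/(√(-33159) + 61830) = 1/(I*√33159 + 61830) = 1/(61830 + I*√33159)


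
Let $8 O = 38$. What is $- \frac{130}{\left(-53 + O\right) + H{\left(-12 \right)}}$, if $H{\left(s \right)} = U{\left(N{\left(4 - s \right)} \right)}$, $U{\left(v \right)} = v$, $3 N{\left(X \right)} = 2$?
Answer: $\frac{1560}{571} \approx 2.732$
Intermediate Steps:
$N{\left(X \right)} = \frac{2}{3}$ ($N{\left(X \right)} = \frac{1}{3} \cdot 2 = \frac{2}{3}$)
$O = \frac{19}{4}$ ($O = \frac{1}{8} \cdot 38 = \frac{19}{4} \approx 4.75$)
$H{\left(s \right)} = \frac{2}{3}$
$- \frac{130}{\left(-53 + O\right) + H{\left(-12 \right)}} = - \frac{130}{\left(-53 + \frac{19}{4}\right) + \frac{2}{3}} = - \frac{130}{- \frac{193}{4} + \frac{2}{3}} = - \frac{130}{- \frac{571}{12}} = \left(-130\right) \left(- \frac{12}{571}\right) = \frac{1560}{571}$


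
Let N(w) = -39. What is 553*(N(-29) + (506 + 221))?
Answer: 380464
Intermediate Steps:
553*(N(-29) + (506 + 221)) = 553*(-39 + (506 + 221)) = 553*(-39 + 727) = 553*688 = 380464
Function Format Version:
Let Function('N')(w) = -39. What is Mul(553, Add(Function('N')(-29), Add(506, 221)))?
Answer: 380464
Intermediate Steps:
Mul(553, Add(Function('N')(-29), Add(506, 221))) = Mul(553, Add(-39, Add(506, 221))) = Mul(553, Add(-39, 727)) = Mul(553, 688) = 380464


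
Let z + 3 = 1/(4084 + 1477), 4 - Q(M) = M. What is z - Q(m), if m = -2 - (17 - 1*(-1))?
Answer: -150146/5561 ≈ -27.000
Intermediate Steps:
m = -20 (m = -2 - (17 + 1) = -2 - 1*18 = -2 - 18 = -20)
Q(M) = 4 - M
z = -16682/5561 (z = -3 + 1/(4084 + 1477) = -3 + 1/5561 = -16682/5561 ≈ -2.9998)
z - Q(m) = -16682/5561 - (4 - 1*(-20)) = -16682/5561 - (4 + 20) = -16682/5561 - 1*24 = -16682/5561 - 24 = -150146/5561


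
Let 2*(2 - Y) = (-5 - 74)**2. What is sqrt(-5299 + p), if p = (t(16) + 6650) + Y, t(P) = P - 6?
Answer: I*sqrt(7030)/2 ≈ 41.923*I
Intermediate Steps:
t(P) = -6 + P
Y = -6237/2 (Y = 2 - (-5 - 74)**2/2 = 2 - 1/2*(-79)**2 = 2 - 1/2*6241 = 2 - 6241/2 = -6237/2 ≈ -3118.5)
p = 7083/2 (p = ((-6 + 16) + 6650) - 6237/2 = (10 + 6650) - 6237/2 = 6660 - 6237/2 = 7083/2 ≈ 3541.5)
sqrt(-5299 + p) = sqrt(-5299 + 7083/2) = sqrt(-3515/2) = I*sqrt(7030)/2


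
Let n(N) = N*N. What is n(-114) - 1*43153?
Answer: -30157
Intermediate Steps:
n(N) = N**2
n(-114) - 1*43153 = (-114)**2 - 1*43153 = 12996 - 43153 = -30157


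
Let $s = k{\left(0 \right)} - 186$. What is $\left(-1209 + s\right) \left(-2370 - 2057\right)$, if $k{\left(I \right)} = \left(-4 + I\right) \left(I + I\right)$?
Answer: $6175665$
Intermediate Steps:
$k{\left(I \right)} = 2 I \left(-4 + I\right)$ ($k{\left(I \right)} = \left(-4 + I\right) 2 I = 2 I \left(-4 + I\right)$)
$s = -186$ ($s = 2 \cdot 0 \left(-4 + 0\right) - 186 = 2 \cdot 0 \left(-4\right) - 186 = 0 - 186 = -186$)
$\left(-1209 + s\right) \left(-2370 - 2057\right) = \left(-1209 - 186\right) \left(-2370 - 2057\right) = \left(-1395\right) \left(-4427\right) = 6175665$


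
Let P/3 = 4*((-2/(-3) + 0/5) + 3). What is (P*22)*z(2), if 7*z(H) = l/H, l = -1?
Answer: -484/7 ≈ -69.143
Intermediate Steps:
z(H) = -1/(7*H) (z(H) = (-1/H)/7 = -1/(7*H))
P = 44 (P = 3*(4*((-2/(-3) + 0/5) + 3)) = 3*(4*((-2*(-1/3) + 0*(1/5)) + 3)) = 3*(4*((2/3 + 0) + 3)) = 3*(4*(2/3 + 3)) = 3*(4*(11/3)) = 3*(44/3) = 44)
(P*22)*z(2) = (44*22)*(-1/7/2) = 968*(-1/7*1/2) = 968*(-1/14) = -484/7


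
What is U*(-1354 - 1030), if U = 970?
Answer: -2312480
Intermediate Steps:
U*(-1354 - 1030) = 970*(-1354 - 1030) = 970*(-2384) = -2312480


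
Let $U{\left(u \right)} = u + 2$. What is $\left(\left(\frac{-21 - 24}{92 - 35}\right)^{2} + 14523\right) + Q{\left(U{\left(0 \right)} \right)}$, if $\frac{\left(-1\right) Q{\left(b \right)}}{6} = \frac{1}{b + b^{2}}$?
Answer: $\frac{5242667}{361} \approx 14523.0$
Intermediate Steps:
$U{\left(u \right)} = 2 + u$
$Q{\left(b \right)} = - \frac{6}{b + b^{2}}$
$\left(\left(\frac{-21 - 24}{92 - 35}\right)^{2} + 14523\right) + Q{\left(U{\left(0 \right)} \right)} = \left(\left(\frac{-21 - 24}{92 - 35}\right)^{2} + 14523\right) - \frac{6}{\left(2 + 0\right) \left(1 + \left(2 + 0\right)\right)} = \left(\left(- \frac{45}{57}\right)^{2} + 14523\right) - \frac{6}{2 \left(1 + 2\right)} = \left(\left(\left(-45\right) \frac{1}{57}\right)^{2} + 14523\right) - \frac{3}{3} = \left(\left(- \frac{15}{19}\right)^{2} + 14523\right) - 3 \cdot \frac{1}{3} = \left(\frac{225}{361} + 14523\right) - 1 = \frac{5243028}{361} - 1 = \frac{5242667}{361}$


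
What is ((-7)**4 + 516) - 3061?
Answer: -144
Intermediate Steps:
((-7)**4 + 516) - 3061 = (2401 + 516) - 3061 = 2917 - 3061 = -144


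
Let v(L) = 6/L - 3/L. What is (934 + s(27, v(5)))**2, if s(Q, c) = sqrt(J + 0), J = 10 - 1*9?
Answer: 874225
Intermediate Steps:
v(L) = 3/L
J = 1 (J = 10 - 9 = 1)
s(Q, c) = 1 (s(Q, c) = sqrt(1 + 0) = sqrt(1) = 1)
(934 + s(27, v(5)))**2 = (934 + 1)**2 = 935**2 = 874225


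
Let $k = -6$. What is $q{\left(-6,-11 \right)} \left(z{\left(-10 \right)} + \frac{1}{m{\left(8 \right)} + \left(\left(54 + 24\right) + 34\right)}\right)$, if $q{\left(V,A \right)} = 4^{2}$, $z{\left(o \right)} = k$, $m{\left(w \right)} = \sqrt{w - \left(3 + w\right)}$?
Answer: $\frac{16 \left(- 6 \sqrt{3} + 671 i\right)}{\sqrt{3} - 112 i} \approx -95.857 - 0.0022087 i$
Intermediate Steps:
$m{\left(w \right)} = i \sqrt{3}$ ($m{\left(w \right)} = \sqrt{-3} = i \sqrt{3}$)
$z{\left(o \right)} = -6$
$q{\left(V,A \right)} = 16$
$q{\left(-6,-11 \right)} \left(z{\left(-10 \right)} + \frac{1}{m{\left(8 \right)} + \left(\left(54 + 24\right) + 34\right)}\right) = 16 \left(-6 + \frac{1}{i \sqrt{3} + \left(\left(54 + 24\right) + 34\right)}\right) = 16 \left(-6 + \frac{1}{i \sqrt{3} + \left(78 + 34\right)}\right) = 16 \left(-6 + \frac{1}{i \sqrt{3} + 112}\right) = 16 \left(-6 + \frac{1}{112 + i \sqrt{3}}\right) = -96 + \frac{16}{112 + i \sqrt{3}}$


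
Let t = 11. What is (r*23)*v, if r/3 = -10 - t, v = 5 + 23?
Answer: -40572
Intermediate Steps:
v = 28
r = -63 (r = 3*(-10 - 1*11) = 3*(-10 - 11) = 3*(-21) = -63)
(r*23)*v = -63*23*28 = -1449*28 = -40572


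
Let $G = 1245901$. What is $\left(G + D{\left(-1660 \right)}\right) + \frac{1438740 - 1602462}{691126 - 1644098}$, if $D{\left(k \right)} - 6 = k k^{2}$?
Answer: $- \frac{2178994346531337}{476486} \approx -4.5731 \cdot 10^{9}$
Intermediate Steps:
$D{\left(k \right)} = 6 + k^{3}$ ($D{\left(k \right)} = 6 + k k^{2} = 6 + k^{3}$)
$\left(G + D{\left(-1660 \right)}\right) + \frac{1438740 - 1602462}{691126 - 1644098} = \left(1245901 + \left(6 + \left(-1660\right)^{3}\right)\right) + \frac{1438740 - 1602462}{691126 - 1644098} = \left(1245901 + \left(6 - 4574296000\right)\right) - \frac{163722}{-952972} = \left(1245901 - 4574295994\right) - - \frac{81861}{476486} = -4573050093 + \frac{81861}{476486} = - \frac{2178994346531337}{476486}$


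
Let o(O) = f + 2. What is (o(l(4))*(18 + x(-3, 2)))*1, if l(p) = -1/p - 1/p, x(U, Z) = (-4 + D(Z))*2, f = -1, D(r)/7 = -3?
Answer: -32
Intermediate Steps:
D(r) = -21 (D(r) = 7*(-3) = -21)
x(U, Z) = -50 (x(U, Z) = (-4 - 21)*2 = -25*2 = -50)
l(p) = -2/p
o(O) = 1 (o(O) = -1 + 2 = 1)
(o(l(4))*(18 + x(-3, 2)))*1 = (1*(18 - 50))*1 = (1*(-32))*1 = -32*1 = -32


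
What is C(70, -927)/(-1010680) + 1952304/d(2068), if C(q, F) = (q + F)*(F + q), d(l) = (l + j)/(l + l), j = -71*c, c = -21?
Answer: 8160964839489929/3597010120 ≈ 2.2688e+6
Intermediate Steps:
j = 1491 (j = -71*(-21) = 1491)
d(l) = (1491 + l)/(2*l) (d(l) = (l + 1491)/(l + l) = (1491 + l)/((2*l)) = (1491 + l)*(1/(2*l)) = (1491 + l)/(2*l))
C(q, F) = (F + q)² (C(q, F) = (F + q)*(F + q) = (F + q)²)
C(70, -927)/(-1010680) + 1952304/d(2068) = (-927 + 70)²/(-1010680) + 1952304/(((½)*(1491 + 2068)/2068)) = (-857)²*(-1/1010680) + 1952304/(((½)*(1/2068)*3559)) = 734449*(-1/1010680) + 1952304/(3559/4136) = -734449/1010680 + 1952304*(4136/3559) = -734449/1010680 + 8074729344/3559 = 8160964839489929/3597010120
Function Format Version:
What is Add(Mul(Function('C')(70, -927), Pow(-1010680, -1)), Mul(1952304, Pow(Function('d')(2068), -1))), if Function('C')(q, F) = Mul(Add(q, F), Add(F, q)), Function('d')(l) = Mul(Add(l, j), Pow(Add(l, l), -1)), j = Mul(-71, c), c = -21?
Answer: Rational(8160964839489929, 3597010120) ≈ 2.2688e+6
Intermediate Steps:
j = 1491 (j = Mul(-71, -21) = 1491)
Function('d')(l) = Mul(Rational(1, 2), Pow(l, -1), Add(1491, l)) (Function('d')(l) = Mul(Add(l, 1491), Pow(Add(l, l), -1)) = Mul(Add(1491, l), Pow(Mul(2, l), -1)) = Mul(Add(1491, l), Mul(Rational(1, 2), Pow(l, -1))) = Mul(Rational(1, 2), Pow(l, -1), Add(1491, l)))
Function('C')(q, F) = Pow(Add(F, q), 2) (Function('C')(q, F) = Mul(Add(F, q), Add(F, q)) = Pow(Add(F, q), 2))
Add(Mul(Function('C')(70, -927), Pow(-1010680, -1)), Mul(1952304, Pow(Function('d')(2068), -1))) = Add(Mul(Pow(Add(-927, 70), 2), Pow(-1010680, -1)), Mul(1952304, Pow(Mul(Rational(1, 2), Pow(2068, -1), Add(1491, 2068)), -1))) = Add(Mul(Pow(-857, 2), Rational(-1, 1010680)), Mul(1952304, Pow(Mul(Rational(1, 2), Rational(1, 2068), 3559), -1))) = Add(Mul(734449, Rational(-1, 1010680)), Mul(1952304, Pow(Rational(3559, 4136), -1))) = Add(Rational(-734449, 1010680), Mul(1952304, Rational(4136, 3559))) = Add(Rational(-734449, 1010680), Rational(8074729344, 3559)) = Rational(8160964839489929, 3597010120)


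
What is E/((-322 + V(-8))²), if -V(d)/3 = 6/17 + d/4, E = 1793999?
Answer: 518465711/29052100 ≈ 17.846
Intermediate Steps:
V(d) = -18/17 - 3*d/4 (V(d) = -3*(6/17 + d/4) = -18/17 - 3*d/4)
E/((-322 + V(-8))²) = 1793999/((-322 + (-18/17 - ¾*(-8)))²) = 1793999/((-322 + (-18/17 + 6))²) = 1793999/((-322 + 84/17)²) = 1793999/((-5390/17)²) = 1793999/(29052100/289) = 1793999*(289/29052100) = 518465711/29052100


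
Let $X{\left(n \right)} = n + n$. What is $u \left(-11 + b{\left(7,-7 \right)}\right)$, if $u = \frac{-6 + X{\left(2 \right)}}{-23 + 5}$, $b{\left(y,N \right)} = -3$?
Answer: $- \frac{14}{9} \approx -1.5556$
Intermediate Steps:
$X{\left(n \right)} = 2 n$
$u = \frac{1}{9}$ ($u = \frac{-6 + 2 \cdot 2}{-23 + 5} = \frac{-6 + 4}{-18} = \left(-2\right) \left(- \frac{1}{18}\right) = \frac{1}{9} \approx 0.11111$)
$u \left(-11 + b{\left(7,-7 \right)}\right) = \frac{-11 - 3}{9} = \frac{1}{9} \left(-14\right) = - \frac{14}{9}$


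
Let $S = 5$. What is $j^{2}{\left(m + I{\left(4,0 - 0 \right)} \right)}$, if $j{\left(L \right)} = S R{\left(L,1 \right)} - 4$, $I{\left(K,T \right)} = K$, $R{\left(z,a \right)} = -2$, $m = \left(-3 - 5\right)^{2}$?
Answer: $196$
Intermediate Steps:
$m = 64$ ($m = \left(-8\right)^{2} = 64$)
$j{\left(L \right)} = -14$ ($j{\left(L \right)} = 5 \left(-2\right) - 4 = -10 - 4 = -14$)
$j^{2}{\left(m + I{\left(4,0 - 0 \right)} \right)} = \left(-14\right)^{2} = 196$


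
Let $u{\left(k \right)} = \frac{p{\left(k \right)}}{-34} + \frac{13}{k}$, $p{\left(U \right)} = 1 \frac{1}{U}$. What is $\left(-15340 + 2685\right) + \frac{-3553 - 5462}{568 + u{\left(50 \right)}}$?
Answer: $- \frac{12240574355}{966041} \approx -12671.0$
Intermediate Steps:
$p{\left(U \right)} = \frac{1}{U}$
$u{\left(k \right)} = \frac{441}{34 k}$ ($u{\left(k \right)} = \frac{1}{k \left(-34\right)} + \frac{13}{k} = \frac{1}{k} \left(- \frac{1}{34}\right) + \frac{13}{k} = - \frac{1}{34 k} + \frac{13}{k} = \frac{441}{34 k}$)
$\left(-15340 + 2685\right) + \frac{-3553 - 5462}{568 + u{\left(50 \right)}} = \left(-15340 + 2685\right) + \frac{-3553 - 5462}{568 + \frac{441}{34 \cdot 50}} = -12655 - \frac{9015}{568 + \frac{441}{34} \cdot \frac{1}{50}} = -12655 - \frac{9015}{568 + \frac{441}{1700}} = -12655 - \frac{9015}{\frac{966041}{1700}} = -12655 - \frac{15325500}{966041} = - \frac{12240574355}{966041}$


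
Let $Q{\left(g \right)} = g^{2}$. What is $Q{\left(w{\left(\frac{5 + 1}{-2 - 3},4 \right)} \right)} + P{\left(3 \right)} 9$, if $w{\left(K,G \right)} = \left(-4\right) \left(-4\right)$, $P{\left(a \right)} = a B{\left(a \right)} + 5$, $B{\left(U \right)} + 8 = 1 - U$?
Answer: $31$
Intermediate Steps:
$B{\left(U \right)} = -7 - U$ ($B{\left(U \right)} = -8 - \left(-1 + U\right) = -7 - U$)
$P{\left(a \right)} = 5 + a \left(-7 - a\right)$ ($P{\left(a \right)} = a \left(-7 - a\right) + 5 = 5 + a \left(-7 - a\right)$)
$w{\left(K,G \right)} = 16$
$Q{\left(w{\left(\frac{5 + 1}{-2 - 3},4 \right)} \right)} + P{\left(3 \right)} 9 = 16^{2} + \left(5 - 3 \left(7 + 3\right)\right) 9 = 256 + \left(5 - 3 \cdot 10\right) 9 = 256 + \left(5 - 30\right) 9 = 256 - 225 = 31$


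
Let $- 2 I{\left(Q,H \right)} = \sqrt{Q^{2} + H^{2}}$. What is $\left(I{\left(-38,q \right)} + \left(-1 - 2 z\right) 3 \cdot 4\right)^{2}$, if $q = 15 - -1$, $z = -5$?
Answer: $12089 - 1080 \sqrt{17} \approx 7636.0$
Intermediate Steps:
$q = 16$ ($q = 15 + 1 = 16$)
$I{\left(Q,H \right)} = - \frac{\sqrt{H^{2} + Q^{2}}}{2}$ ($I{\left(Q,H \right)} = - \frac{\sqrt{Q^{2} + H^{2}}}{2} = - \frac{\sqrt{H^{2} + Q^{2}}}{2}$)
$\left(I{\left(-38,q \right)} + \left(-1 - 2 z\right) 3 \cdot 4\right)^{2} = \left(- \frac{\sqrt{16^{2} + \left(-38\right)^{2}}}{2} + \left(-1 - -10\right) 3 \cdot 4\right)^{2} = \left(- \frac{\sqrt{256 + 1444}}{2} + \left(-1 + 10\right) 12\right)^{2} = \left(- \frac{\sqrt{1700}}{2} + 9 \cdot 12\right)^{2} = \left(- \frac{10 \sqrt{17}}{2} + 108\right)^{2} = \left(- 5 \sqrt{17} + 108\right)^{2} = \left(108 - 5 \sqrt{17}\right)^{2}$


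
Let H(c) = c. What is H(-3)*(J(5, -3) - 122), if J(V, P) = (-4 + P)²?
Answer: 219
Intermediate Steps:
H(-3)*(J(5, -3) - 122) = -3*((-4 - 3)² - 122) = -3*((-7)² - 122) = -3*(49 - 122) = -3*(-73) = 219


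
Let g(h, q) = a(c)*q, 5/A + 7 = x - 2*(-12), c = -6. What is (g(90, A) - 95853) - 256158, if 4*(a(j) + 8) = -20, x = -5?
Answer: -4224197/12 ≈ -3.5202e+5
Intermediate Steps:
a(j) = -13 (a(j) = -8 + (¼)*(-20) = -8 - 5 = -13)
A = 5/12 (A = 5/(-7 + (-5 - 2*(-12))) = 5/(-7 + (-5 + 24)) = 5/(-7 + 19) = 5/12 ≈ 0.41667)
g(h, q) = -13*q
(g(90, A) - 95853) - 256158 = (-13*5/12 - 95853) - 256158 = (-65/12 - 95853) - 256158 = -1150301/12 - 256158 = -4224197/12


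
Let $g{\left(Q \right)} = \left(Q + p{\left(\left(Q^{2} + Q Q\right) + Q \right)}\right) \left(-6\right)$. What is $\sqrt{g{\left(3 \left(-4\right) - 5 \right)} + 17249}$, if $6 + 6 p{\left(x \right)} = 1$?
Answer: $2 \sqrt{4339} \approx 131.74$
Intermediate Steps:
$p{\left(x \right)} = - \frac{5}{6}$ ($p{\left(x \right)} = -1 + \frac{1}{6} \cdot 1 = -1 + \frac{1}{6} = - \frac{5}{6}$)
$g{\left(Q \right)} = 5 - 6 Q$ ($g{\left(Q \right)} = \left(Q - \frac{5}{6}\right) \left(-6\right) = \left(- \frac{5}{6} + Q\right) \left(-6\right) = 5 - 6 Q$)
$\sqrt{g{\left(3 \left(-4\right) - 5 \right)} + 17249} = \sqrt{\left(5 - 6 \left(3 \left(-4\right) - 5\right)\right) + 17249} = \sqrt{\left(5 - 6 \left(-12 - 5\right)\right) + 17249} = \sqrt{\left(5 - -102\right) + 17249} = \sqrt{\left(5 + 102\right) + 17249} = \sqrt{107 + 17249} = \sqrt{17356} = 2 \sqrt{4339}$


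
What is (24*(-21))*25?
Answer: -12600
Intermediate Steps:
(24*(-21))*25 = -504*25 = -12600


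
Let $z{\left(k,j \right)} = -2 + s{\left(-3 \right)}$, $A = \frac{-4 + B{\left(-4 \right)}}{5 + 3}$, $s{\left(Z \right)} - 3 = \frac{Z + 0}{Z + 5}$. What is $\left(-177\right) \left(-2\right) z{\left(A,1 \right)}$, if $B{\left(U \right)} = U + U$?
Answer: $-177$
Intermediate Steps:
$B{\left(U \right)} = 2 U$
$s{\left(Z \right)} = 3 + \frac{Z}{5 + Z}$ ($s{\left(Z \right)} = 3 + \frac{Z + 0}{Z + 5} = 3 + \frac{Z}{5 + Z}$)
$A = - \frac{3}{2}$ ($A = \frac{-4 + 2 \left(-4\right)}{5 + 3} = \frac{-4 - 8}{8} = \left(-12\right) \frac{1}{8} = - \frac{3}{2} \approx -1.5$)
$z{\left(k,j \right)} = - \frac{1}{2}$ ($z{\left(k,j \right)} = -2 + \frac{15 + 4 \left(-3\right)}{5 - 3} = -2 + \frac{15 - 12}{2} = -2 + \frac{1}{2} \cdot 3 = -2 + \frac{3}{2} = - \frac{1}{2}$)
$\left(-177\right) \left(-2\right) z{\left(A,1 \right)} = \left(-177\right) \left(-2\right) \left(- \frac{1}{2}\right) = 354 \left(- \frac{1}{2}\right) = -177$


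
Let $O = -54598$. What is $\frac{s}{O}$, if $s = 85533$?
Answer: $- \frac{85533}{54598} \approx -1.5666$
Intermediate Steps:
$\frac{s}{O} = \frac{85533}{-54598} = 85533 \left(- \frac{1}{54598}\right) = - \frac{85533}{54598}$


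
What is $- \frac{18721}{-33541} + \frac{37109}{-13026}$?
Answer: $- \frac{1000813223}{436905066} \approx -2.2907$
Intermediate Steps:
$- \frac{18721}{-33541} + \frac{37109}{-13026} = \left(-18721\right) \left(- \frac{1}{33541}\right) + 37109 \left(- \frac{1}{13026}\right) = \frac{18721}{33541} - \frac{37109}{13026} = - \frac{1000813223}{436905066}$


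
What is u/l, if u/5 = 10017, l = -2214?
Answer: -1855/82 ≈ -22.622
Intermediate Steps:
u = 50085 (u = 5*10017 = 50085)
u/l = 50085/(-2214) = 50085*(-1/2214) = -1855/82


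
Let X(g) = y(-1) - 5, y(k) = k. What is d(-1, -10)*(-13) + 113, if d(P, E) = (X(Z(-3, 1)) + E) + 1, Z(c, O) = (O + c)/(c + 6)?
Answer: 308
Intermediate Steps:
Z(c, O) = (O + c)/(6 + c)
X(g) = -6 (X(g) = -1 - 5 = -6)
d(P, E) = -5 + E (d(P, E) = (-6 + E) + 1 = -5 + E)
d(-1, -10)*(-13) + 113 = (-5 - 10)*(-13) + 113 = -15*(-13) + 113 = 195 + 113 = 308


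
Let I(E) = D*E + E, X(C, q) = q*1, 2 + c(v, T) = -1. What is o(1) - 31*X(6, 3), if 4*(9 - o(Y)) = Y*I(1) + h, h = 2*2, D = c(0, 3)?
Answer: -169/2 ≈ -84.500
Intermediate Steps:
c(v, T) = -3 (c(v, T) = -2 - 1 = -3)
D = -3
h = 4
X(C, q) = q
I(E) = -2*E (I(E) = -3*E + E = -2*E)
o(Y) = 8 + Y/2 (o(Y) = 9 - (Y*(-2*1) + 4)/4 = 9 - (Y*(-2) + 4)/4 = 9 - (-2*Y + 4)/4 = 9 - (4 - 2*Y)/4 = 9 + (-1 + Y/2) = 8 + Y/2)
o(1) - 31*X(6, 3) = (8 + (½)*1) - 31*3 = (8 + ½) - 93 = 17/2 - 93 = -169/2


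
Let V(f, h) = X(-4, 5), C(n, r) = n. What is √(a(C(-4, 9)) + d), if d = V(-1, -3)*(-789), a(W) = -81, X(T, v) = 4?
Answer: I*√3237 ≈ 56.895*I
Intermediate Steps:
V(f, h) = 4
d = -3156 (d = 4*(-789) = -3156)
√(a(C(-4, 9)) + d) = √(-81 - 3156) = √(-3237) = I*√3237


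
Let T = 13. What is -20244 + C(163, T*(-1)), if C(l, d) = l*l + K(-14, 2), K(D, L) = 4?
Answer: 6329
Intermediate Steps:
C(l, d) = 4 + l**2 (C(l, d) = l*l + 4 = l**2 + 4 = 4 + l**2)
-20244 + C(163, T*(-1)) = -20244 + (4 + 163**2) = -20244 + (4 + 26569) = -20244 + 26573 = 6329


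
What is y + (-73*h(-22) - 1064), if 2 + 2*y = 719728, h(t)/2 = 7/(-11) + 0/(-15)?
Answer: 3947811/11 ≈ 3.5889e+5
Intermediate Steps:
h(t) = -14/11 (h(t) = 2*(7/(-11) + 0/(-15)) = 2*(7*(-1/11) + 0*(-1/15)) = 2*(-7/11 + 0) = 2*(-7/11) = -14/11)
y = 359863 (y = -1 + (½)*719728 = -1 + 359864 = 359863)
y + (-73*h(-22) - 1064) = 359863 + (-73*(-14/11) - 1064) = 359863 + (1022/11 - 1064) = 359863 - 10682/11 = 3947811/11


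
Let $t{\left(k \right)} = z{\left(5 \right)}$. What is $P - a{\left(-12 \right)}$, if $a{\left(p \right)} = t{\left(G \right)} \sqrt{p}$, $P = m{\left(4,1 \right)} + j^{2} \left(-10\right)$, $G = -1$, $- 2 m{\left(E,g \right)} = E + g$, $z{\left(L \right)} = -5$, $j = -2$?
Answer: $- \frac{85}{2} + 10 i \sqrt{3} \approx -42.5 + 17.32 i$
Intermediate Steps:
$m{\left(E,g \right)} = - \frac{E}{2} - \frac{g}{2}$ ($m{\left(E,g \right)} = - \frac{E + g}{2} = - \frac{E}{2} - \frac{g}{2}$)
$P = - \frac{85}{2}$ ($P = \left(\left(- \frac{1}{2}\right) 4 - \frac{1}{2}\right) + \left(-2\right)^{2} \left(-10\right) = \left(-2 - \frac{1}{2}\right) + 4 \left(-10\right) = - \frac{5}{2} - 40 = - \frac{85}{2} \approx -42.5$)
$t{\left(k \right)} = -5$
$a{\left(p \right)} = - 5 \sqrt{p}$
$P - a{\left(-12 \right)} = - \frac{85}{2} - - 5 \sqrt{-12} = - \frac{85}{2} - - 5 \cdot 2 i \sqrt{3} = - \frac{85}{2} - - 10 i \sqrt{3} = - \frac{85}{2} + 10 i \sqrt{3}$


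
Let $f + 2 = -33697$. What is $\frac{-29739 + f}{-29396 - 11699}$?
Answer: $\frac{63438}{41095} \approx 1.5437$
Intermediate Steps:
$f = -33699$ ($f = -2 - 33697 = -33699$)
$\frac{-29739 + f}{-29396 - 11699} = \frac{-29739 - 33699}{-29396 - 11699} = - \frac{63438}{-41095} = \left(-63438\right) \left(- \frac{1}{41095}\right) = \frac{63438}{41095}$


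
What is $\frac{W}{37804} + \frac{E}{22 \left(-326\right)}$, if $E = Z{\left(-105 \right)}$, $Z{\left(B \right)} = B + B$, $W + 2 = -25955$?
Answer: $- \frac{44556191}{67782572} \approx -0.65734$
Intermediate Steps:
$W = -25957$ ($W = -2 - 25955 = -25957$)
$Z{\left(B \right)} = 2 B$
$E = -210$ ($E = 2 \left(-105\right) = -210$)
$\frac{W}{37804} + \frac{E}{22 \left(-326\right)} = - \frac{25957}{37804} - \frac{210}{22 \left(-326\right)} = \left(-25957\right) \frac{1}{37804} - \frac{210}{-7172} = - \frac{25957}{37804} - - \frac{105}{3586} = - \frac{25957}{37804} + \frac{105}{3586} = - \frac{44556191}{67782572}$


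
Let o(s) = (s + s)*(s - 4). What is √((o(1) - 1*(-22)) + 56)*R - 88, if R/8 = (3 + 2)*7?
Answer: -88 + 1680*√2 ≈ 2287.9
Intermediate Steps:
o(s) = 2*s*(-4 + s) (o(s) = (2*s)*(-4 + s) = 2*s*(-4 + s))
R = 280 (R = 8*((3 + 2)*7) = 8*(5*7) = 8*35 = 280)
√((o(1) - 1*(-22)) + 56)*R - 88 = √((2*1*(-4 + 1) - 1*(-22)) + 56)*280 - 88 = √((2*1*(-3) + 22) + 56)*280 - 88 = √((-6 + 22) + 56)*280 - 88 = √(16 + 56)*280 - 88 = √72*280 - 88 = (6*√2)*280 - 88 = 1680*√2 - 88 = -88 + 1680*√2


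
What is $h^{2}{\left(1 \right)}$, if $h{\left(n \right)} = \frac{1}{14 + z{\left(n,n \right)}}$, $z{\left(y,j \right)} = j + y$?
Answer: $\frac{1}{256} \approx 0.0039063$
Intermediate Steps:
$h{\left(n \right)} = \frac{1}{14 + 2 n}$ ($h{\left(n \right)} = \frac{1}{14 + \left(n + n\right)} = \frac{1}{14 + 2 n}$)
$h^{2}{\left(1 \right)} = \left(\frac{1}{2 \left(7 + 1\right)}\right)^{2} = \left(\frac{1}{2 \cdot 8}\right)^{2} = \left(\frac{1}{2} \cdot \frac{1}{8}\right)^{2} = \left(\frac{1}{16}\right)^{2} = \frac{1}{256}$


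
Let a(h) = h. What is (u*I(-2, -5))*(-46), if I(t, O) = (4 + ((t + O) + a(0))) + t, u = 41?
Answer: 9430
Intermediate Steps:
I(t, O) = 4 + O + 2*t (I(t, O) = (4 + ((t + O) + 0)) + t = (4 + ((O + t) + 0)) + t = (4 + (O + t)) + t = (4 + O + t) + t = 4 + O + 2*t)
(u*I(-2, -5))*(-46) = (41*(4 - 5 + 2*(-2)))*(-46) = (41*(4 - 5 - 4))*(-46) = (41*(-5))*(-46) = -205*(-46) = 9430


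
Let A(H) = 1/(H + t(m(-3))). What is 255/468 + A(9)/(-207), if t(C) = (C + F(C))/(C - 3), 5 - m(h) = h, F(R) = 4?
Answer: 334045/613548 ≈ 0.54445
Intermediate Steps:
m(h) = 5 - h
t(C) = (4 + C)/(-3 + C) (t(C) = (C + 4)/(C - 3) = (4 + C)/(-3 + C))
A(H) = 1/(12/5 + H) (A(H) = 1/(H + (4 + (5 - 1*(-3)))/(-3 + (5 - 1*(-3)))) = 1/(H + (4 + (5 + 3))/(-3 + (5 + 3))) = 1/(H + (4 + 8)/(-3 + 8)) = 1/(H + 12/5) = 1/(12/5 + H))
255/468 + A(9)/(-207) = 255/468 + (5/(12 + 5*9))/(-207) = 255*(1/468) + (5/(12 + 45))*(-1/207) = 85/156 + (5/57)*(-1/207) = 85/156 - 5/11799 = 334045/613548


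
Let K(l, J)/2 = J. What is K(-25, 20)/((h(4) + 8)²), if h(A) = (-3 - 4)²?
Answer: 40/3249 ≈ 0.012311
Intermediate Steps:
h(A) = 49 (h(A) = (-7)² = 49)
K(l, J) = 2*J
K(-25, 20)/((h(4) + 8)²) = (2*20)/((49 + 8)²) = 40/(57²) = 40/3249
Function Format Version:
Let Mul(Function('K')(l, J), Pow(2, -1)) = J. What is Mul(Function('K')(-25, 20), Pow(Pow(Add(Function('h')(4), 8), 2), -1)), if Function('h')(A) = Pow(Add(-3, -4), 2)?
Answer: Rational(40, 3249) ≈ 0.012311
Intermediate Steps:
Function('h')(A) = 49 (Function('h')(A) = Pow(-7, 2) = 49)
Function('K')(l, J) = Mul(2, J)
Mul(Function('K')(-25, 20), Pow(Pow(Add(Function('h')(4), 8), 2), -1)) = Mul(Mul(2, 20), Pow(Pow(Add(49, 8), 2), -1)) = Mul(40, Pow(Pow(57, 2), -1)) = Mul(40, Pow(3249, -1)) = Mul(40, Rational(1, 3249)) = Rational(40, 3249)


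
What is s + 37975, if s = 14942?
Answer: 52917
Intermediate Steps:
s + 37975 = 14942 + 37975 = 52917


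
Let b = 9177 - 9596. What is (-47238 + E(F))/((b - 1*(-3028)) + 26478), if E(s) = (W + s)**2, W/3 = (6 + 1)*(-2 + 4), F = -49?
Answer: -47189/29087 ≈ -1.6223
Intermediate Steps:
W = 42 (W = 3*((6 + 1)*(-2 + 4)) = 3*(7*2) = 3*14 = 42)
b = -419
E(s) = (42 + s)**2
(-47238 + E(F))/((b - 1*(-3028)) + 26478) = (-47238 + (42 - 49)**2)/((-419 - 1*(-3028)) + 26478) = (-47238 + (-7)**2)/((-419 + 3028) + 26478) = (-47238 + 49)/(2609 + 26478) = -47189/29087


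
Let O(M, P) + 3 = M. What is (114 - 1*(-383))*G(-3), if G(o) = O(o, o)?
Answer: -2982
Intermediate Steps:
O(M, P) = -3 + M
G(o) = -3 + o
(114 - 1*(-383))*G(-3) = (114 - 1*(-383))*(-3 - 3) = (114 + 383)*(-6) = 497*(-6) = -2982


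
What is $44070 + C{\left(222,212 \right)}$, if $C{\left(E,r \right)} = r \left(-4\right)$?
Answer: $43222$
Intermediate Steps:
$C{\left(E,r \right)} = - 4 r$
$44070 + C{\left(222,212 \right)} = 44070 - 848 = 43222$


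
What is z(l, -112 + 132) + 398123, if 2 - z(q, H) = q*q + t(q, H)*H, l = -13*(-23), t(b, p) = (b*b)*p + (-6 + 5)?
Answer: -35451656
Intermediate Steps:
t(b, p) = -1 + p*b**2 (t(b, p) = b**2*p - 1 = p*b**2 - 1 = -1 + p*b**2)
l = 299
z(q, H) = 2 - q**2 - H*(-1 + H*q**2) (z(q, H) = 2 - (q*q + (-1 + H*q**2)*H) = 2 - (q**2 + H*(-1 + H*q**2)) = 2 + (-q**2 - H*(-1 + H*q**2)) = 2 - q**2 - H*(-1 + H*q**2))
z(l, -112 + 132) + 398123 = (2 - 1*299**2 - (-112 + 132)*(-1 + (-112 + 132)*299**2)) + 398123 = (2 - 1*89401 - 1*20*(-1 + 20*89401)) + 398123 = (2 - 89401 - 1*20*(-1 + 1788020)) + 398123 = (2 - 89401 - 1*20*1788019) + 398123 = (2 - 89401 - 35760380) + 398123 = -35849779 + 398123 = -35451656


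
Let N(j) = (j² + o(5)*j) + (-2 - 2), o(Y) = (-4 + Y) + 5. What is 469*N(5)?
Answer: 23919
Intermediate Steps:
o(Y) = 1 + Y
N(j) = -4 + j² + 6*j (N(j) = (j² + (1 + 5)*j) + (-2 - 2) = (j² + 6*j) - 4 = -4 + j² + 6*j)
469*N(5) = 469*(-4 + 5² + 6*5) = 469*(-4 + 25 + 30) = 469*51 = 23919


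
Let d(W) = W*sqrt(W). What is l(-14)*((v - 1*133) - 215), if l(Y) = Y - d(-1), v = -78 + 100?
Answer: 4564 - 326*I ≈ 4564.0 - 326.0*I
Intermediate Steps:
d(W) = W**(3/2)
v = 22
l(Y) = I + Y (l(Y) = Y - (-1)**(3/2) = Y - (-1)*I = Y + I = I + Y)
l(-14)*((v - 1*133) - 215) = (I - 14)*((22 - 1*133) - 215) = (-14 + I)*((22 - 133) - 215) = (-14 + I)*(-111 - 215) = (-14 + I)*(-326) = 4564 - 326*I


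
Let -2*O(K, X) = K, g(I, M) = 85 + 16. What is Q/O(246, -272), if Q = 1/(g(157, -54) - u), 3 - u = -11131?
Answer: 1/1357059 ≈ 7.3689e-7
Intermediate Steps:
g(I, M) = 101
O(K, X) = -K/2
u = 11134 (u = 3 - 1*(-11131) = 3 + 11131 = 11134)
Q = -1/11033 (Q = 1/(101 - 1*11134) = 1/(101 - 11134) = 1/(-11033) = -1/11033 ≈ -9.0637e-5)
Q/O(246, -272) = -1/(11033*((-½*246))) = -1/11033/(-123) = -1/11033*(-1/123) = 1/1357059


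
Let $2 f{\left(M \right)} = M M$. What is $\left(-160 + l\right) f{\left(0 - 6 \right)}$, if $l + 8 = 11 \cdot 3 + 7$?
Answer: $-2304$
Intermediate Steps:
$f{\left(M \right)} = \frac{M^{2}}{2}$ ($f{\left(M \right)} = \frac{M M}{2} = \frac{M^{2}}{2}$)
$l = 32$ ($l = -8 + \left(11 \cdot 3 + 7\right) = -8 + \left(33 + 7\right) = -8 + 40 = 32$)
$\left(-160 + l\right) f{\left(0 - 6 \right)} = \left(-160 + 32\right) \frac{\left(0 - 6\right)^{2}}{2} = - 128 \frac{\left(-6\right)^{2}}{2} = - 128 \cdot \frac{1}{2} \cdot 36 = \left(-128\right) 18 = -2304$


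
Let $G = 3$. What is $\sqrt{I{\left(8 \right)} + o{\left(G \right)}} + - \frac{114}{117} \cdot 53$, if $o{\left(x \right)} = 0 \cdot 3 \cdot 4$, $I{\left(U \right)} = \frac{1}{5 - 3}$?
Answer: $- \frac{2014}{39} + \frac{\sqrt{2}}{2} \approx -50.934$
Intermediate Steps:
$I{\left(U \right)} = \frac{1}{2}$
$o{\left(x \right)} = 0$ ($o{\left(x \right)} = 0 \cdot 4 = 0$)
$\sqrt{I{\left(8 \right)} + o{\left(G \right)}} + - \frac{114}{117} \cdot 53 = \sqrt{\frac{1}{2} + 0} + - \frac{114}{117} \cdot 53 = \sqrt{\frac{1}{2}} + \left(-114\right) \frac{1}{117} \cdot 53 = \frac{\sqrt{2}}{2} - \frac{2014}{39} = - \frac{2014}{39} + \frac{\sqrt{2}}{2}$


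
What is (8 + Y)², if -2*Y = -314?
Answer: 27225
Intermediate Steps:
Y = 157 (Y = -½*(-314) = 157)
(8 + Y)² = (8 + 157)² = 165² = 27225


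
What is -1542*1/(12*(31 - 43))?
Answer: 257/24 ≈ 10.708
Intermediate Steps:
-1542*1/(12*(31 - 43)) = -1542/((-12*12)) = -1542/(-144) = -1542*(-1/144) = 257/24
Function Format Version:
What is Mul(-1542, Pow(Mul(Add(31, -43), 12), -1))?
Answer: Rational(257, 24) ≈ 10.708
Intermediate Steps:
Mul(-1542, Pow(Mul(Add(31, -43), 12), -1)) = Mul(-1542, Pow(Mul(-12, 12), -1)) = Mul(-1542, Pow(-144, -1)) = Mul(-1542, Rational(-1, 144)) = Rational(257, 24)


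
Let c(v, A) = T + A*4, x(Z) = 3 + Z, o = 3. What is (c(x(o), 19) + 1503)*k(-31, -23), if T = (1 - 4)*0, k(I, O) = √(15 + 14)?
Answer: 1579*√29 ≈ 8503.2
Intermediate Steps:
k(I, O) = √29
T = 0 (T = -3*0 = 0)
c(v, A) = 4*A (c(v, A) = 0 + A*4 = 0 + 4*A = 4*A)
(c(x(o), 19) + 1503)*k(-31, -23) = (4*19 + 1503)*√29 = (76 + 1503)*√29 = 1579*√29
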